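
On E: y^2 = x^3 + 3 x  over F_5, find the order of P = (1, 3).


Compute successive multiples of P until we hit O:
  1P = (1, 3)
  2P = (4, 4)
  3P = (4, 1)
  4P = (1, 2)
  5P = O

ord(P) = 5


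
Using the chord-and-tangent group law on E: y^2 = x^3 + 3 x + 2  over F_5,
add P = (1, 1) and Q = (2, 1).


P != Q, so use the chord formula.
s = (y2 - y1) / (x2 - x1) = (0) / (1) mod 5 = 0
x3 = s^2 - x1 - x2 mod 5 = 0^2 - 1 - 2 = 2
y3 = s (x1 - x3) - y1 mod 5 = 0 * (1 - 2) - 1 = 4

P + Q = (2, 4)


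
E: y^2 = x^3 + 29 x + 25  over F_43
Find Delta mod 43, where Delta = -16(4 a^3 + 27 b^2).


4 a^3 + 27 b^2 = 4*29^3 + 27*25^2 = 97556 + 16875 = 114431
Delta = -16 * (114431) = -1830896
Delta mod 43 = 1

Delta = 1 (mod 43)


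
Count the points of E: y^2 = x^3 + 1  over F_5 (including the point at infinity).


For each x in F_5, count y with y^2 = x^3 + 0 x + 1 mod 5:
  x = 0: RHS = 1, y in [1, 4]  -> 2 point(s)
  x = 2: RHS = 4, y in [2, 3]  -> 2 point(s)
  x = 4: RHS = 0, y in [0]  -> 1 point(s)
Affine points: 5. Add the point at infinity: total = 6.

#E(F_5) = 6


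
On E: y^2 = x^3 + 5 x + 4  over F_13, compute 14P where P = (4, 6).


k = 14 = 1110_2 (binary, LSB first: 0111)
Double-and-add from P = (4, 6):
  bit 0 = 0: acc unchanged = O
  bit 1 = 1: acc = O + (6, 9) = (6, 9)
  bit 2 = 1: acc = (6, 9) + (11, 8) = (8, 7)
  bit 3 = 1: acc = (8, 7) + (0, 11) = (2, 3)

14P = (2, 3)


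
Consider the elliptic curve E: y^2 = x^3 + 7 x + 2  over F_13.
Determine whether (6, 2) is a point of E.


Check whether y^2 = x^3 + 7 x + 2 (mod 13) for (x, y) = (6, 2).
LHS: y^2 = 2^2 mod 13 = 4
RHS: x^3 + 7 x + 2 = 6^3 + 7*6 + 2 mod 13 = 0
LHS != RHS

No, not on the curve


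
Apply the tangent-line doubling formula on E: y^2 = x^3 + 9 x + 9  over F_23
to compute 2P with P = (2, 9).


Doubling: s = (3 x1^2 + a) / (2 y1)
s = (3*2^2 + 9) / (2*9) mod 23 = 5
x3 = s^2 - 2 x1 mod 23 = 5^2 - 2*2 = 21
y3 = s (x1 - x3) - y1 mod 23 = 5 * (2 - 21) - 9 = 11

2P = (21, 11)


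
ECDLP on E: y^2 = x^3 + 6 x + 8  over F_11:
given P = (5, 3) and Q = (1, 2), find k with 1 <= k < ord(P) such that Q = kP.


Enumerate multiples of P until we hit Q = (1, 2):
  1P = (5, 3)
  2P = (10, 1)
  3P = (1, 2)
Match found at i = 3.

k = 3


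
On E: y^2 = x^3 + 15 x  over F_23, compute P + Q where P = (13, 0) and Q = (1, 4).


P != Q, so use the chord formula.
s = (y2 - y1) / (x2 - x1) = (4) / (11) mod 23 = 15
x3 = s^2 - x1 - x2 mod 23 = 15^2 - 13 - 1 = 4
y3 = s (x1 - x3) - y1 mod 23 = 15 * (13 - 4) - 0 = 20

P + Q = (4, 20)


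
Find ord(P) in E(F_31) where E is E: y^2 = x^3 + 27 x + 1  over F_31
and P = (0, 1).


Compute successive multiples of P until we hit O:
  1P = (0, 1)
  2P = (4, 7)
  3P = (6, 21)
  4P = (12, 21)
  5P = (8, 27)
  6P = (20, 27)
  7P = (13, 10)
  8P = (26, 12)
  ... (continuing to 30P)
  30P = O

ord(P) = 30


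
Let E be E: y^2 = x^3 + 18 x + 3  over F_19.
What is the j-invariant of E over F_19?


Delta = -16(4 a^3 + 27 b^2) mod 19 = 14
-1728 * (4 a)^3 = -1728 * (4*18)^3 mod 19 = 12
j = 12 * 14^(-1) mod 19 = 9

j = 9 (mod 19)


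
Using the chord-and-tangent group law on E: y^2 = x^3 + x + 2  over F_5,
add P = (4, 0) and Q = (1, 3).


P != Q, so use the chord formula.
s = (y2 - y1) / (x2 - x1) = (3) / (2) mod 5 = 4
x3 = s^2 - x1 - x2 mod 5 = 4^2 - 4 - 1 = 1
y3 = s (x1 - x3) - y1 mod 5 = 4 * (4 - 1) - 0 = 2

P + Q = (1, 2)


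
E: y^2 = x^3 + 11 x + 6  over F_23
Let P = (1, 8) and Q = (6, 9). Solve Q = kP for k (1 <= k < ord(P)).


Enumerate multiples of P until we hit Q = (6, 9):
  1P = (1, 8)
  2P = (2, 17)
  3P = (9, 12)
  4P = (19, 6)
  5P = (5, 18)
  6P = (6, 14)
  7P = (11, 3)
  8P = (17, 0)
  9P = (11, 20)
  10P = (6, 9)
Match found at i = 10.

k = 10


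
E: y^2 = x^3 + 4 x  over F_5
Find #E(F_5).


For each x in F_5, count y with y^2 = x^3 + 4 x + 0 mod 5:
  x = 0: RHS = 0, y in [0]  -> 1 point(s)
  x = 1: RHS = 0, y in [0]  -> 1 point(s)
  x = 2: RHS = 1, y in [1, 4]  -> 2 point(s)
  x = 3: RHS = 4, y in [2, 3]  -> 2 point(s)
  x = 4: RHS = 0, y in [0]  -> 1 point(s)
Affine points: 7. Add the point at infinity: total = 8.

#E(F_5) = 8


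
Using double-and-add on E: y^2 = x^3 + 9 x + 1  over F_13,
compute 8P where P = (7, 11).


k = 8 = 1000_2 (binary, LSB first: 0001)
Double-and-add from P = (7, 11):
  bit 0 = 0: acc unchanged = O
  bit 1 = 0: acc unchanged = O
  bit 2 = 0: acc unchanged = O
  bit 3 = 1: acc = O + (7, 2) = (7, 2)

8P = (7, 2)


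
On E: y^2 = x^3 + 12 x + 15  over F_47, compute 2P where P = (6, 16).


Doubling: s = (3 x1^2 + a) / (2 y1)
s = (3*6^2 + 12) / (2*16) mod 47 = 39
x3 = s^2 - 2 x1 mod 47 = 39^2 - 2*6 = 5
y3 = s (x1 - x3) - y1 mod 47 = 39 * (6 - 5) - 16 = 23

2P = (5, 23)


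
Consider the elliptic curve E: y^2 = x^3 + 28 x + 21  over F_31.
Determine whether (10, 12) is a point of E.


Check whether y^2 = x^3 + 28 x + 21 (mod 31) for (x, y) = (10, 12).
LHS: y^2 = 12^2 mod 31 = 20
RHS: x^3 + 28 x + 21 = 10^3 + 28*10 + 21 mod 31 = 30
LHS != RHS

No, not on the curve


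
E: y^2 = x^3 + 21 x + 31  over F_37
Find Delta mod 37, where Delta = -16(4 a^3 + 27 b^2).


4 a^3 + 27 b^2 = 4*21^3 + 27*31^2 = 37044 + 25947 = 62991
Delta = -16 * (62991) = -1007856
Delta mod 37 = 24

Delta = 24 (mod 37)


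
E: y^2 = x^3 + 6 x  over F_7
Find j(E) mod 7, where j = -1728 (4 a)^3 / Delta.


Delta = -16(4 a^3 + 27 b^2) mod 7 = 1
-1728 * (4 a)^3 = -1728 * (4*6)^3 mod 7 = 6
j = 6 * 1^(-1) mod 7 = 6

j = 6 (mod 7)


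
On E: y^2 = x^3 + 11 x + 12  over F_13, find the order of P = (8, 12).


Compute successive multiples of P until we hit O:
  1P = (8, 12)
  2P = (0, 8)
  3P = (2, 4)
  4P = (12, 0)
  5P = (2, 9)
  6P = (0, 5)
  7P = (8, 1)
  8P = O

ord(P) = 8


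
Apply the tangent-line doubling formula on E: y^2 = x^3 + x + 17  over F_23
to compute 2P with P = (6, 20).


Doubling: s = (3 x1^2 + a) / (2 y1)
s = (3*6^2 + 1) / (2*20) mod 23 = 1
x3 = s^2 - 2 x1 mod 23 = 1^2 - 2*6 = 12
y3 = s (x1 - x3) - y1 mod 23 = 1 * (6 - 12) - 20 = 20

2P = (12, 20)


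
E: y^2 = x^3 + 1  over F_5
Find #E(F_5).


For each x in F_5, count y with y^2 = x^3 + 0 x + 1 mod 5:
  x = 0: RHS = 1, y in [1, 4]  -> 2 point(s)
  x = 2: RHS = 4, y in [2, 3]  -> 2 point(s)
  x = 4: RHS = 0, y in [0]  -> 1 point(s)
Affine points: 5. Add the point at infinity: total = 6.

#E(F_5) = 6


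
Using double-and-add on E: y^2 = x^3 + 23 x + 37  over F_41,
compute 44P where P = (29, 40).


k = 44 = 101100_2 (binary, LSB first: 001101)
Double-and-add from P = (29, 40):
  bit 0 = 0: acc unchanged = O
  bit 1 = 0: acc unchanged = O
  bit 2 = 1: acc = O + (18, 16) = (18, 16)
  bit 3 = 1: acc = (18, 16) + (7, 7) = (37, 2)
  bit 4 = 0: acc unchanged = (37, 2)
  bit 5 = 1: acc = (37, 2) + (3, 25) = (21, 33)

44P = (21, 33)


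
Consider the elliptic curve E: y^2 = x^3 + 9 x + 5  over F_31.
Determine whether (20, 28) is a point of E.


Check whether y^2 = x^3 + 9 x + 5 (mod 31) for (x, y) = (20, 28).
LHS: y^2 = 28^2 mod 31 = 9
RHS: x^3 + 9 x + 5 = 20^3 + 9*20 + 5 mod 31 = 1
LHS != RHS

No, not on the curve


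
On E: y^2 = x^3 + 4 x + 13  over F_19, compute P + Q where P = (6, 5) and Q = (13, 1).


P != Q, so use the chord formula.
s = (y2 - y1) / (x2 - x1) = (15) / (7) mod 19 = 13
x3 = s^2 - x1 - x2 mod 19 = 13^2 - 6 - 13 = 17
y3 = s (x1 - x3) - y1 mod 19 = 13 * (6 - 17) - 5 = 4

P + Q = (17, 4)


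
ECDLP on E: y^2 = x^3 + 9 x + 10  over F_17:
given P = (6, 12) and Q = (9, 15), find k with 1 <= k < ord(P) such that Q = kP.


Enumerate multiples of P until we hit Q = (9, 15):
  1P = (6, 12)
  2P = (3, 9)
  3P = (9, 2)
  4P = (15, 1)
  5P = (4, 12)
  6P = (7, 5)
  7P = (2, 11)
  8P = (8, 13)
  9P = (16, 0)
  10P = (8, 4)
  11P = (2, 6)
  12P = (7, 12)
  13P = (4, 5)
  14P = (15, 16)
  15P = (9, 15)
Match found at i = 15.

k = 15


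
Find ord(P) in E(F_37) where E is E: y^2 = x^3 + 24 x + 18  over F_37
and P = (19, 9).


Compute successive multiples of P until we hit O:
  1P = (19, 9)
  2P = (35, 6)
  3P = (17, 23)
  4P = (13, 23)
  5P = (31, 19)
  6P = (36, 20)
  7P = (7, 14)
  8P = (14, 29)
  ... (continuing to 22P)
  22P = O

ord(P) = 22


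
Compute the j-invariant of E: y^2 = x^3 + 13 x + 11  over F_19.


Delta = -16(4 a^3 + 27 b^2) mod 19 = 8
-1728 * (4 a)^3 = -1728 * (4*13)^3 mod 19 = 8
j = 8 * 8^(-1) mod 19 = 1

j = 1 (mod 19)


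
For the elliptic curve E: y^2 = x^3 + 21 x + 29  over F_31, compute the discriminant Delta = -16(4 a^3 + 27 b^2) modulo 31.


4 a^3 + 27 b^2 = 4*21^3 + 27*29^2 = 37044 + 22707 = 59751
Delta = -16 * (59751) = -956016
Delta mod 31 = 24

Delta = 24 (mod 31)


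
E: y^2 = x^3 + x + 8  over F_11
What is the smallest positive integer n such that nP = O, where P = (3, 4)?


Compute successive multiples of P until we hit O:
  1P = (3, 4)
  2P = (9, 8)
  3P = (8, 0)
  4P = (9, 3)
  5P = (3, 7)
  6P = O

ord(P) = 6


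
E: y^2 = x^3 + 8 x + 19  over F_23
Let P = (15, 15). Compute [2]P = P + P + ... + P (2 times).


k = 2 = 10_2 (binary, LSB first: 01)
Double-and-add from P = (15, 15):
  bit 0 = 0: acc unchanged = O
  bit 1 = 1: acc = O + (17, 10) = (17, 10)

2P = (17, 10)


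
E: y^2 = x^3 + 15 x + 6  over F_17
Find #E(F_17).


For each x in F_17, count y with y^2 = x^3 + 15 x + 6 mod 17:
  x = 5: RHS = 2, y in [6, 11]  -> 2 point(s)
  x = 8: RHS = 9, y in [3, 14]  -> 2 point(s)
  x = 10: RHS = 0, y in [0]  -> 1 point(s)
  x = 13: RHS = 1, y in [1, 16]  -> 2 point(s)
  x = 14: RHS = 2, y in [6, 11]  -> 2 point(s)
  x = 15: RHS = 2, y in [6, 11]  -> 2 point(s)
Affine points: 11. Add the point at infinity: total = 12.

#E(F_17) = 12


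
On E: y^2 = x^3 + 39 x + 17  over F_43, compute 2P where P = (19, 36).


Doubling: s = (3 x1^2 + a) / (2 y1)
s = (3*19^2 + 39) / (2*36) mod 43 = 12
x3 = s^2 - 2 x1 mod 43 = 12^2 - 2*19 = 20
y3 = s (x1 - x3) - y1 mod 43 = 12 * (19 - 20) - 36 = 38

2P = (20, 38)


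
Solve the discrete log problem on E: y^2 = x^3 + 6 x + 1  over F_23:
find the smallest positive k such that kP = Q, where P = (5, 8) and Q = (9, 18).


Enumerate multiples of P until we hit Q = (9, 18):
  1P = (5, 8)
  2P = (15, 19)
  3P = (21, 2)
  4P = (9, 5)
  5P = (11, 8)
  6P = (7, 15)
  7P = (6, 0)
  8P = (7, 8)
  9P = (11, 15)
  10P = (9, 18)
Match found at i = 10.

k = 10


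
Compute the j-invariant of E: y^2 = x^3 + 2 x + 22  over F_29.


Delta = -16(4 a^3 + 27 b^2) mod 29 = 12
-1728 * (4 a)^3 = -1728 * (4*2)^3 mod 29 = 25
j = 25 * 12^(-1) mod 29 = 19

j = 19 (mod 29)


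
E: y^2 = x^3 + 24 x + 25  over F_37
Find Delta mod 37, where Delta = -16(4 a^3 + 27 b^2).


4 a^3 + 27 b^2 = 4*24^3 + 27*25^2 = 55296 + 16875 = 72171
Delta = -16 * (72171) = -1154736
Delta mod 37 = 34

Delta = 34 (mod 37)


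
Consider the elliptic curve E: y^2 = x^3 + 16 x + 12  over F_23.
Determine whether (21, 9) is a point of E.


Check whether y^2 = x^3 + 16 x + 12 (mod 23) for (x, y) = (21, 9).
LHS: y^2 = 9^2 mod 23 = 12
RHS: x^3 + 16 x + 12 = 21^3 + 16*21 + 12 mod 23 = 18
LHS != RHS

No, not on the curve


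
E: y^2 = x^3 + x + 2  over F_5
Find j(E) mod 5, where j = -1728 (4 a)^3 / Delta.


Delta = -16(4 a^3 + 27 b^2) mod 5 = 3
-1728 * (4 a)^3 = -1728 * (4*1)^3 mod 5 = 3
j = 3 * 3^(-1) mod 5 = 1

j = 1 (mod 5)


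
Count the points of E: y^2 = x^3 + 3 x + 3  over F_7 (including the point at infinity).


For each x in F_7, count y with y^2 = x^3 + 3 x + 3 mod 7:
  x = 1: RHS = 0, y in [0]  -> 1 point(s)
  x = 3: RHS = 4, y in [2, 5]  -> 2 point(s)
  x = 4: RHS = 2, y in [3, 4]  -> 2 point(s)
Affine points: 5. Add the point at infinity: total = 6.

#E(F_7) = 6


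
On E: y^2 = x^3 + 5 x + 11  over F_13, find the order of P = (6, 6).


Compute successive multiples of P until we hit O:
  1P = (6, 6)
  2P = (4, 2)
  3P = (7, 5)
  4P = (1, 2)
  5P = (3, 12)
  6P = (8, 11)
  7P = (2, 4)
  8P = (2, 9)
  ... (continuing to 15P)
  15P = O

ord(P) = 15


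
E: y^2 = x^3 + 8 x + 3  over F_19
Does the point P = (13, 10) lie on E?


Check whether y^2 = x^3 + 8 x + 3 (mod 19) for (x, y) = (13, 10).
LHS: y^2 = 10^2 mod 19 = 5
RHS: x^3 + 8 x + 3 = 13^3 + 8*13 + 3 mod 19 = 5
LHS = RHS

Yes, on the curve


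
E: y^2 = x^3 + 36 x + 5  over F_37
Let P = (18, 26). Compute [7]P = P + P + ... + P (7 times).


k = 7 = 111_2 (binary, LSB first: 111)
Double-and-add from P = (18, 26):
  bit 0 = 1: acc = O + (18, 26) = (18, 26)
  bit 1 = 1: acc = (18, 26) + (28, 5) = (35, 6)
  bit 2 = 1: acc = (35, 6) + (22, 7) = (10, 12)

7P = (10, 12)


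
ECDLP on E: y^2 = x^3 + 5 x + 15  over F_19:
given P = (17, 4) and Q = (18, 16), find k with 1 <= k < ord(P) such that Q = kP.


Enumerate multiples of P until we hit Q = (18, 16):
  1P = (17, 4)
  2P = (10, 18)
  3P = (15, 11)
  4P = (4, 17)
  5P = (18, 16)
Match found at i = 5.

k = 5


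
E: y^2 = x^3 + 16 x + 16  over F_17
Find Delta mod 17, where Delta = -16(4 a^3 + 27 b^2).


4 a^3 + 27 b^2 = 4*16^3 + 27*16^2 = 16384 + 6912 = 23296
Delta = -16 * (23296) = -372736
Delta mod 17 = 6

Delta = 6 (mod 17)


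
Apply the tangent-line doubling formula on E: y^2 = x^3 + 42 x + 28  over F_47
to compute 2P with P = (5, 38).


Doubling: s = (3 x1^2 + a) / (2 y1)
s = (3*5^2 + 42) / (2*38) mod 47 = 17
x3 = s^2 - 2 x1 mod 47 = 17^2 - 2*5 = 44
y3 = s (x1 - x3) - y1 mod 47 = 17 * (5 - 44) - 38 = 4

2P = (44, 4)


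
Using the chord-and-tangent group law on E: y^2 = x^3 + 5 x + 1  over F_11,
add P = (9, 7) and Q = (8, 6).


P != Q, so use the chord formula.
s = (y2 - y1) / (x2 - x1) = (10) / (10) mod 11 = 1
x3 = s^2 - x1 - x2 mod 11 = 1^2 - 9 - 8 = 6
y3 = s (x1 - x3) - y1 mod 11 = 1 * (9 - 6) - 7 = 7

P + Q = (6, 7)


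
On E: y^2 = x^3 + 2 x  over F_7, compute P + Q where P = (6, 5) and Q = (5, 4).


P != Q, so use the chord formula.
s = (y2 - y1) / (x2 - x1) = (6) / (6) mod 7 = 1
x3 = s^2 - x1 - x2 mod 7 = 1^2 - 6 - 5 = 4
y3 = s (x1 - x3) - y1 mod 7 = 1 * (6 - 4) - 5 = 4

P + Q = (4, 4)


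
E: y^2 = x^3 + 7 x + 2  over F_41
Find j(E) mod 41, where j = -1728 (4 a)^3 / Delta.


Delta = -16(4 a^3 + 27 b^2) mod 41 = 18
-1728 * (4 a)^3 = -1728 * (4*7)^3 mod 41 = 21
j = 21 * 18^(-1) mod 41 = 8

j = 8 (mod 41)


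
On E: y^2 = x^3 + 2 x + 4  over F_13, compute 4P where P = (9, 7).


k = 4 = 100_2 (binary, LSB first: 001)
Double-and-add from P = (9, 7):
  bit 0 = 0: acc unchanged = O
  bit 1 = 0: acc unchanged = O
  bit 2 = 1: acc = O + (5, 3) = (5, 3)

4P = (5, 3)


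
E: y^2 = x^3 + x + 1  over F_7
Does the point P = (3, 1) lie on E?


Check whether y^2 = x^3 + 1 x + 1 (mod 7) for (x, y) = (3, 1).
LHS: y^2 = 1^2 mod 7 = 1
RHS: x^3 + 1 x + 1 = 3^3 + 1*3 + 1 mod 7 = 3
LHS != RHS

No, not on the curve


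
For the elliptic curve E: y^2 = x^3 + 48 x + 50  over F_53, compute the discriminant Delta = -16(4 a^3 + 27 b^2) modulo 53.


4 a^3 + 27 b^2 = 4*48^3 + 27*50^2 = 442368 + 67500 = 509868
Delta = -16 * (509868) = -8157888
Delta mod 53 = 31

Delta = 31 (mod 53)


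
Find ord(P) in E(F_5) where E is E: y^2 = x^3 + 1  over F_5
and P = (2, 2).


Compute successive multiples of P until we hit O:
  1P = (2, 2)
  2P = (0, 4)
  3P = (4, 0)
  4P = (0, 1)
  5P = (2, 3)
  6P = O

ord(P) = 6


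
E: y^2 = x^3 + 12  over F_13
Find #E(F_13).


For each x in F_13, count y with y^2 = x^3 + 0 x + 12 mod 13:
  x = 0: RHS = 12, y in [5, 8]  -> 2 point(s)
  x = 1: RHS = 0, y in [0]  -> 1 point(s)
  x = 3: RHS = 0, y in [0]  -> 1 point(s)
  x = 7: RHS = 4, y in [2, 11]  -> 2 point(s)
  x = 8: RHS = 4, y in [2, 11]  -> 2 point(s)
  x = 9: RHS = 0, y in [0]  -> 1 point(s)
  x = 11: RHS = 4, y in [2, 11]  -> 2 point(s)
Affine points: 11. Add the point at infinity: total = 12.

#E(F_13) = 12


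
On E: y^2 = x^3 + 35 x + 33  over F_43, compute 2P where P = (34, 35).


Doubling: s = (3 x1^2 + a) / (2 y1)
s = (3*34^2 + 35) / (2*35) mod 43 = 31
x3 = s^2 - 2 x1 mod 43 = 31^2 - 2*34 = 33
y3 = s (x1 - x3) - y1 mod 43 = 31 * (34 - 33) - 35 = 39

2P = (33, 39)


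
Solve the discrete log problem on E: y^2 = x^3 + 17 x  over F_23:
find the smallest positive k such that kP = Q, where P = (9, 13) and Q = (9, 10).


Enumerate multiples of P until we hit Q = (9, 10):
  1P = (9, 13)
  2P = (13, 16)
  3P = (3, 3)
  4P = (1, 8)
  5P = (8, 2)
  6P = (12, 0)
  7P = (8, 21)
  8P = (1, 15)
  9P = (3, 20)
  10P = (13, 7)
  11P = (9, 10)
Match found at i = 11.

k = 11


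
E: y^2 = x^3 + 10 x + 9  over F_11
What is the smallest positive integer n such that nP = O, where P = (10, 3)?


Compute successive multiples of P until we hit O:
  1P = (10, 3)
  2P = (7, 9)
  3P = (9, 6)
  4P = (1, 3)
  5P = (0, 8)
  6P = (4, 5)
  7P = (2, 9)
  8P = (3, 0)
  ... (continuing to 16P)
  16P = O

ord(P) = 16


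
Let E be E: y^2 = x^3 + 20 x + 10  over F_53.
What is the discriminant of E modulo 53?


4 a^3 + 27 b^2 = 4*20^3 + 27*10^2 = 32000 + 2700 = 34700
Delta = -16 * (34700) = -555200
Delta mod 53 = 28

Delta = 28 (mod 53)


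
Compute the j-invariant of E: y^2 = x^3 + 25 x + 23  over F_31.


Delta = -16(4 a^3 + 27 b^2) mod 31 = 2
-1728 * (4 a)^3 = -1728 * (4*25)^3 mod 31 = 16
j = 16 * 2^(-1) mod 31 = 8

j = 8 (mod 31)


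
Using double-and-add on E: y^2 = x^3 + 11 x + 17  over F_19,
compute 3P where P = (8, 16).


k = 3 = 11_2 (binary, LSB first: 11)
Double-and-add from P = (8, 16):
  bit 0 = 1: acc = O + (8, 16) = (8, 16)
  bit 1 = 1: acc = (8, 16) + (4, 7) = (18, 9)

3P = (18, 9)


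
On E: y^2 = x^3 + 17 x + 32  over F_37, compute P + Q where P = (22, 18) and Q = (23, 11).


P != Q, so use the chord formula.
s = (y2 - y1) / (x2 - x1) = (30) / (1) mod 37 = 30
x3 = s^2 - x1 - x2 mod 37 = 30^2 - 22 - 23 = 4
y3 = s (x1 - x3) - y1 mod 37 = 30 * (22 - 4) - 18 = 4

P + Q = (4, 4)


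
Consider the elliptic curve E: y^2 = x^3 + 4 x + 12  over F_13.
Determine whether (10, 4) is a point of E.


Check whether y^2 = x^3 + 4 x + 12 (mod 13) for (x, y) = (10, 4).
LHS: y^2 = 4^2 mod 13 = 3
RHS: x^3 + 4 x + 12 = 10^3 + 4*10 + 12 mod 13 = 12
LHS != RHS

No, not on the curve


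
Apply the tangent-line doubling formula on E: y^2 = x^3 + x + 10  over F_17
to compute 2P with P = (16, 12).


Doubling: s = (3 x1^2 + a) / (2 y1)
s = (3*16^2 + 1) / (2*12) mod 17 = 3
x3 = s^2 - 2 x1 mod 17 = 3^2 - 2*16 = 11
y3 = s (x1 - x3) - y1 mod 17 = 3 * (16 - 11) - 12 = 3

2P = (11, 3)


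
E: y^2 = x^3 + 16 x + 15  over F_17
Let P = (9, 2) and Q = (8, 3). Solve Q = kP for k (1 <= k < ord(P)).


Enumerate multiples of P until we hit Q = (8, 3):
  1P = (9, 2)
  2P = (0, 7)
  3P = (6, 2)
  4P = (2, 15)
  5P = (15, 14)
  6P = (14, 5)
  7P = (10, 11)
  8P = (11, 14)
  9P = (16, 7)
  10P = (5, 13)
  11P = (1, 10)
  12P = (8, 14)
  13P = (8, 3)
Match found at i = 13.

k = 13


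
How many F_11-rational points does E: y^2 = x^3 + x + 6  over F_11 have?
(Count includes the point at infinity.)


For each x in F_11, count y with y^2 = x^3 + 1 x + 6 mod 11:
  x = 2: RHS = 5, y in [4, 7]  -> 2 point(s)
  x = 3: RHS = 3, y in [5, 6]  -> 2 point(s)
  x = 5: RHS = 4, y in [2, 9]  -> 2 point(s)
  x = 7: RHS = 4, y in [2, 9]  -> 2 point(s)
  x = 8: RHS = 9, y in [3, 8]  -> 2 point(s)
  x = 10: RHS = 4, y in [2, 9]  -> 2 point(s)
Affine points: 12. Add the point at infinity: total = 13.

#E(F_11) = 13


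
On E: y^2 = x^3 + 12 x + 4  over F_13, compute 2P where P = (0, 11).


Doubling: s = (3 x1^2 + a) / (2 y1)
s = (3*0^2 + 12) / (2*11) mod 13 = 10
x3 = s^2 - 2 x1 mod 13 = 10^2 - 2*0 = 9
y3 = s (x1 - x3) - y1 mod 13 = 10 * (0 - 9) - 11 = 3

2P = (9, 3)


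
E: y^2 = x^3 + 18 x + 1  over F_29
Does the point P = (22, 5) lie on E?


Check whether y^2 = x^3 + 18 x + 1 (mod 29) for (x, y) = (22, 5).
LHS: y^2 = 5^2 mod 29 = 25
RHS: x^3 + 18 x + 1 = 22^3 + 18*22 + 1 mod 29 = 25
LHS = RHS

Yes, on the curve


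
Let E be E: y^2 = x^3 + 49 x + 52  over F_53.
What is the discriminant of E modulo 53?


4 a^3 + 27 b^2 = 4*49^3 + 27*52^2 = 470596 + 73008 = 543604
Delta = -16 * (543604) = -8697664
Delta mod 53 = 7

Delta = 7 (mod 53)


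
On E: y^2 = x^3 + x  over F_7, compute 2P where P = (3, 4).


k = 2 = 10_2 (binary, LSB first: 01)
Double-and-add from P = (3, 4):
  bit 0 = 0: acc unchanged = O
  bit 1 = 1: acc = O + (1, 3) = (1, 3)

2P = (1, 3)


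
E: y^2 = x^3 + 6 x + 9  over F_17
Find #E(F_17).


For each x in F_17, count y with y^2 = x^3 + 6 x + 9 mod 17:
  x = 0: RHS = 9, y in [3, 14]  -> 2 point(s)
  x = 1: RHS = 16, y in [4, 13]  -> 2 point(s)
  x = 8: RHS = 8, y in [5, 12]  -> 2 point(s)
  x = 10: RHS = 15, y in [7, 10]  -> 2 point(s)
  x = 14: RHS = 15, y in [7, 10]  -> 2 point(s)
  x = 16: RHS = 2, y in [6, 11]  -> 2 point(s)
Affine points: 12. Add the point at infinity: total = 13.

#E(F_17) = 13


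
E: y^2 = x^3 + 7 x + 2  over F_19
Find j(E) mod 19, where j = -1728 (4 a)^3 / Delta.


Delta = -16(4 a^3 + 27 b^2) mod 19 = 13
-1728 * (4 a)^3 = -1728 * (4*7)^3 mod 19 = 7
j = 7 * 13^(-1) mod 19 = 2

j = 2 (mod 19)


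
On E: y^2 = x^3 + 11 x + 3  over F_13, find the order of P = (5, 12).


Compute successive multiples of P until we hit O:
  1P = (5, 12)
  2P = (6, 5)
  3P = (12, 11)
  4P = (0, 4)
  5P = (9, 5)
  6P = (11, 5)
  7P = (11, 8)
  8P = (9, 8)
  ... (continuing to 13P)
  13P = O

ord(P) = 13


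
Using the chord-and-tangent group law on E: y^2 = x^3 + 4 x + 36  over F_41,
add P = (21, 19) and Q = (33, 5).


P != Q, so use the chord formula.
s = (y2 - y1) / (x2 - x1) = (27) / (12) mod 41 = 33
x3 = s^2 - x1 - x2 mod 41 = 33^2 - 21 - 33 = 10
y3 = s (x1 - x3) - y1 mod 41 = 33 * (21 - 10) - 19 = 16

P + Q = (10, 16)


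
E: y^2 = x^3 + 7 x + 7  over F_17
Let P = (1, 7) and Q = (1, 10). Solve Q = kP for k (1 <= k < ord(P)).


Enumerate multiples of P until we hit Q = (1, 10):
  1P = (1, 7)
  2P = (11, 15)
  3P = (7, 12)
  4P = (13, 0)
  5P = (7, 5)
  6P = (11, 2)
  7P = (1, 10)
Match found at i = 7.

k = 7


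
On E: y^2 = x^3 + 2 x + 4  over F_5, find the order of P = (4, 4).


Compute successive multiples of P until we hit O:
  1P = (4, 4)
  2P = (2, 1)
  3P = (0, 2)
  4P = (0, 3)
  5P = (2, 4)
  6P = (4, 1)
  7P = O

ord(P) = 7


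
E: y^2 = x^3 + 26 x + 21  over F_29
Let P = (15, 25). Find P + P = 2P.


Doubling: s = (3 x1^2 + a) / (2 y1)
s = (3*15^2 + 26) / (2*25) mod 29 = 3
x3 = s^2 - 2 x1 mod 29 = 3^2 - 2*15 = 8
y3 = s (x1 - x3) - y1 mod 29 = 3 * (15 - 8) - 25 = 25

2P = (8, 25)


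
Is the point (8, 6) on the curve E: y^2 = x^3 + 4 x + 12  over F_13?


Check whether y^2 = x^3 + 4 x + 12 (mod 13) for (x, y) = (8, 6).
LHS: y^2 = 6^2 mod 13 = 10
RHS: x^3 + 4 x + 12 = 8^3 + 4*8 + 12 mod 13 = 10
LHS = RHS

Yes, on the curve


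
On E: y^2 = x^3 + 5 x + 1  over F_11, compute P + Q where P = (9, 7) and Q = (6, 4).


P != Q, so use the chord formula.
s = (y2 - y1) / (x2 - x1) = (8) / (8) mod 11 = 1
x3 = s^2 - x1 - x2 mod 11 = 1^2 - 9 - 6 = 8
y3 = s (x1 - x3) - y1 mod 11 = 1 * (9 - 8) - 7 = 5

P + Q = (8, 5)


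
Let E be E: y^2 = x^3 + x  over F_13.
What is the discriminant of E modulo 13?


4 a^3 + 27 b^2 = 4*1^3 + 27*0^2 = 4 + 0 = 4
Delta = -16 * (4) = -64
Delta mod 13 = 1

Delta = 1 (mod 13)


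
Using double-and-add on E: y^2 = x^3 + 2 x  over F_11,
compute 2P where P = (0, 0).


k = 2 = 10_2 (binary, LSB first: 01)
Double-and-add from P = (0, 0):
  bit 0 = 0: acc unchanged = O
  bit 1 = 1: acc = O + O = O

2P = O


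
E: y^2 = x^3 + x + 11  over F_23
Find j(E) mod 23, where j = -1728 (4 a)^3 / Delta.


Delta = -16(4 a^3 + 27 b^2) mod 23 = 12
-1728 * (4 a)^3 = -1728 * (4*1)^3 mod 23 = 15
j = 15 * 12^(-1) mod 23 = 7

j = 7 (mod 23)


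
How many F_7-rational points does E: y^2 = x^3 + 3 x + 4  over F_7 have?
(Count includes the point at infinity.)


For each x in F_7, count y with y^2 = x^3 + 3 x + 4 mod 7:
  x = 0: RHS = 4, y in [2, 5]  -> 2 point(s)
  x = 1: RHS = 1, y in [1, 6]  -> 2 point(s)
  x = 2: RHS = 4, y in [2, 5]  -> 2 point(s)
  x = 5: RHS = 4, y in [2, 5]  -> 2 point(s)
  x = 6: RHS = 0, y in [0]  -> 1 point(s)
Affine points: 9. Add the point at infinity: total = 10.

#E(F_7) = 10


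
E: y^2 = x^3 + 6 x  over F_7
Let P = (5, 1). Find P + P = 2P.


Doubling: s = (3 x1^2 + a) / (2 y1)
s = (3*5^2 + 6) / (2*1) mod 7 = 2
x3 = s^2 - 2 x1 mod 7 = 2^2 - 2*5 = 1
y3 = s (x1 - x3) - y1 mod 7 = 2 * (5 - 1) - 1 = 0

2P = (1, 0)


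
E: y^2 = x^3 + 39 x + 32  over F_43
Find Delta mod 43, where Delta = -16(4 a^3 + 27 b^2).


4 a^3 + 27 b^2 = 4*39^3 + 27*32^2 = 237276 + 27648 = 264924
Delta = -16 * (264924) = -4238784
Delta mod 43 = 27

Delta = 27 (mod 43)


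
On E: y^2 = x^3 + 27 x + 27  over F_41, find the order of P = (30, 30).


Compute successive multiples of P until we hit O:
  1P = (30, 30)
  2P = (13, 19)
  3P = (38, 1)
  4P = (6, 6)
  5P = (6, 35)
  6P = (38, 40)
  7P = (13, 22)
  8P = (30, 11)
  ... (continuing to 9P)
  9P = O

ord(P) = 9


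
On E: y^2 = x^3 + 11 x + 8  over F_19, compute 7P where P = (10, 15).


k = 7 = 111_2 (binary, LSB first: 111)
Double-and-add from P = (10, 15):
  bit 0 = 1: acc = O + (10, 15) = (10, 15)
  bit 1 = 1: acc = (10, 15) + (6, 10) = (1, 1)
  bit 2 = 1: acc = (1, 1) + (13, 12) = (16, 9)

7P = (16, 9)


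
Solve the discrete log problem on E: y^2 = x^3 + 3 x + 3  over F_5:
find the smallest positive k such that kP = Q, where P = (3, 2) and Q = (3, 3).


Enumerate multiples of P until we hit Q = (3, 3):
  1P = (3, 2)
  2P = (4, 3)
  3P = (4, 2)
  4P = (3, 3)
Match found at i = 4.

k = 4


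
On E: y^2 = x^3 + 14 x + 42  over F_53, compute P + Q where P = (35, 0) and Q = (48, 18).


P != Q, so use the chord formula.
s = (y2 - y1) / (x2 - x1) = (18) / (13) mod 53 = 34
x3 = s^2 - x1 - x2 mod 53 = 34^2 - 35 - 48 = 13
y3 = s (x1 - x3) - y1 mod 53 = 34 * (35 - 13) - 0 = 6

P + Q = (13, 6)


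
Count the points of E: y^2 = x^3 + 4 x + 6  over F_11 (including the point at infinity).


For each x in F_11, count y with y^2 = x^3 + 4 x + 6 mod 11:
  x = 1: RHS = 0, y in [0]  -> 1 point(s)
  x = 2: RHS = 0, y in [0]  -> 1 point(s)
  x = 3: RHS = 1, y in [1, 10]  -> 2 point(s)
  x = 4: RHS = 9, y in [3, 8]  -> 2 point(s)
  x = 6: RHS = 4, y in [2, 9]  -> 2 point(s)
  x = 7: RHS = 3, y in [5, 6]  -> 2 point(s)
  x = 8: RHS = 0, y in [0]  -> 1 point(s)
  x = 9: RHS = 1, y in [1, 10]  -> 2 point(s)
  x = 10: RHS = 1, y in [1, 10]  -> 2 point(s)
Affine points: 15. Add the point at infinity: total = 16.

#E(F_11) = 16


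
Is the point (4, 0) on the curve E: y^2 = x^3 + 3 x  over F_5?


Check whether y^2 = x^3 + 3 x + 0 (mod 5) for (x, y) = (4, 0).
LHS: y^2 = 0^2 mod 5 = 0
RHS: x^3 + 3 x + 0 = 4^3 + 3*4 + 0 mod 5 = 1
LHS != RHS

No, not on the curve


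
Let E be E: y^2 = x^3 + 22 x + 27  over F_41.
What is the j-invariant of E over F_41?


Delta = -16(4 a^3 + 27 b^2) mod 41 = 23
-1728 * (4 a)^3 = -1728 * (4*22)^3 mod 41 = 16
j = 16 * 23^(-1) mod 41 = 31

j = 31 (mod 41)


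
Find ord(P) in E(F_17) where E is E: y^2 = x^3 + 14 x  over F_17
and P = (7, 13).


Compute successive multiples of P until we hit O:
  1P = (7, 13)
  2P = (4, 1)
  3P = (5, 12)
  4P = (1, 7)
  5P = (10, 1)
  6P = (16, 6)
  7P = (3, 16)
  8P = (15, 10)
  ... (continuing to 26P)
  26P = O

ord(P) = 26


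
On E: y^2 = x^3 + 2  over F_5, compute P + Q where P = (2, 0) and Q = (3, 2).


P != Q, so use the chord formula.
s = (y2 - y1) / (x2 - x1) = (2) / (1) mod 5 = 2
x3 = s^2 - x1 - x2 mod 5 = 2^2 - 2 - 3 = 4
y3 = s (x1 - x3) - y1 mod 5 = 2 * (2 - 4) - 0 = 1

P + Q = (4, 1)


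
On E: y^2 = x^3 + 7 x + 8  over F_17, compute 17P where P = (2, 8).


k = 17 = 10001_2 (binary, LSB first: 10001)
Double-and-add from P = (2, 8):
  bit 0 = 1: acc = O + (2, 8) = (2, 8)
  bit 1 = 0: acc unchanged = (2, 8)
  bit 2 = 0: acc unchanged = (2, 8)
  bit 3 = 0: acc unchanged = (2, 8)
  bit 4 = 1: acc = (2, 8) + (12, 16) = (5, 10)

17P = (5, 10)


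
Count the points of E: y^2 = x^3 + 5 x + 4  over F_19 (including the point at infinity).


For each x in F_19, count y with y^2 = x^3 + 5 x + 4 mod 19:
  x = 0: RHS = 4, y in [2, 17]  -> 2 point(s)
  x = 8: RHS = 5, y in [9, 10]  -> 2 point(s)
  x = 10: RHS = 9, y in [3, 16]  -> 2 point(s)
  x = 12: RHS = 6, y in [5, 14]  -> 2 point(s)
  x = 13: RHS = 5, y in [9, 10]  -> 2 point(s)
  x = 14: RHS = 6, y in [5, 14]  -> 2 point(s)
  x = 16: RHS = 0, y in [0]  -> 1 point(s)
  x = 17: RHS = 5, y in [9, 10]  -> 2 point(s)
  x = 18: RHS = 17, y in [6, 13]  -> 2 point(s)
Affine points: 17. Add the point at infinity: total = 18.

#E(F_19) = 18


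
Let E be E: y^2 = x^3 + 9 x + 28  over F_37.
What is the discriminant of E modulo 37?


4 a^3 + 27 b^2 = 4*9^3 + 27*28^2 = 2916 + 21168 = 24084
Delta = -16 * (24084) = -385344
Delta mod 37 = 11

Delta = 11 (mod 37)


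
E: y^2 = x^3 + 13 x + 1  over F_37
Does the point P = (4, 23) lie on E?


Check whether y^2 = x^3 + 13 x + 1 (mod 37) for (x, y) = (4, 23).
LHS: y^2 = 23^2 mod 37 = 11
RHS: x^3 + 13 x + 1 = 4^3 + 13*4 + 1 mod 37 = 6
LHS != RHS

No, not on the curve


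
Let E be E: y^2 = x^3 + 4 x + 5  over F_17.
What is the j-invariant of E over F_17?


Delta = -16(4 a^3 + 27 b^2) mod 17 = 13
-1728 * (4 a)^3 = -1728 * (4*4)^3 mod 17 = 11
j = 11 * 13^(-1) mod 17 = 10

j = 10 (mod 17)


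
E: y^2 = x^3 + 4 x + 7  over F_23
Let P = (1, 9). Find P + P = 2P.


Doubling: s = (3 x1^2 + a) / (2 y1)
s = (3*1^2 + 4) / (2*9) mod 23 = 17
x3 = s^2 - 2 x1 mod 23 = 17^2 - 2*1 = 11
y3 = s (x1 - x3) - y1 mod 23 = 17 * (1 - 11) - 9 = 5

2P = (11, 5)


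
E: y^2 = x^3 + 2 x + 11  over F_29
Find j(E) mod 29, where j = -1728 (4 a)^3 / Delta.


Delta = -16(4 a^3 + 27 b^2) mod 29 = 25
-1728 * (4 a)^3 = -1728 * (4*2)^3 mod 29 = 25
j = 25 * 25^(-1) mod 29 = 1

j = 1 (mod 29)


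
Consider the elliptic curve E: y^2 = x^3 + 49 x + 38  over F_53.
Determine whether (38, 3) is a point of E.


Check whether y^2 = x^3 + 49 x + 38 (mod 53) for (x, y) = (38, 3).
LHS: y^2 = 3^2 mod 53 = 9
RHS: x^3 + 49 x + 38 = 38^3 + 49*38 + 38 mod 53 = 9
LHS = RHS

Yes, on the curve


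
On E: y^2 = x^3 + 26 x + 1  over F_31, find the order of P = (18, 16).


Compute successive multiples of P until we hit O:
  1P = (18, 16)
  2P = (0, 30)
  3P = (27, 22)
  4P = (14, 28)
  5P = (8, 16)
  6P = (5, 15)
  7P = (28, 19)
  8P = (4, 13)
  ... (continuing to 35P)
  35P = O

ord(P) = 35


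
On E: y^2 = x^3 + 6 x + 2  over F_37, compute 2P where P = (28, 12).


Doubling: s = (3 x1^2 + a) / (2 y1)
s = (3*28^2 + 6) / (2*12) mod 37 = 15
x3 = s^2 - 2 x1 mod 37 = 15^2 - 2*28 = 21
y3 = s (x1 - x3) - y1 mod 37 = 15 * (28 - 21) - 12 = 19

2P = (21, 19)


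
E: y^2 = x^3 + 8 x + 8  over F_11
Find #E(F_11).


For each x in F_11, count y with y^2 = x^3 + 8 x + 8 mod 11:
  x = 3: RHS = 4, y in [2, 9]  -> 2 point(s)
  x = 4: RHS = 5, y in [4, 7]  -> 2 point(s)
  x = 7: RHS = 0, y in [0]  -> 1 point(s)
  x = 8: RHS = 1, y in [1, 10]  -> 2 point(s)
Affine points: 7. Add the point at infinity: total = 8.

#E(F_11) = 8


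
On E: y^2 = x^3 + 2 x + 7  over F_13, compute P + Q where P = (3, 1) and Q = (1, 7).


P != Q, so use the chord formula.
s = (y2 - y1) / (x2 - x1) = (6) / (11) mod 13 = 10
x3 = s^2 - x1 - x2 mod 13 = 10^2 - 3 - 1 = 5
y3 = s (x1 - x3) - y1 mod 13 = 10 * (3 - 5) - 1 = 5

P + Q = (5, 5)


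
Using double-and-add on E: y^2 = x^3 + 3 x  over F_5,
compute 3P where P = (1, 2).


k = 3 = 11_2 (binary, LSB first: 11)
Double-and-add from P = (1, 2):
  bit 0 = 1: acc = O + (1, 2) = (1, 2)
  bit 1 = 1: acc = (1, 2) + (4, 1) = (4, 4)

3P = (4, 4)


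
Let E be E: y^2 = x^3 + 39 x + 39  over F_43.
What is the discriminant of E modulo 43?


4 a^3 + 27 b^2 = 4*39^3 + 27*39^2 = 237276 + 41067 = 278343
Delta = -16 * (278343) = -4453488
Delta mod 43 = 22

Delta = 22 (mod 43)


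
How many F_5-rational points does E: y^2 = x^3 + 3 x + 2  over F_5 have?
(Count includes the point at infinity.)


For each x in F_5, count y with y^2 = x^3 + 3 x + 2 mod 5:
  x = 1: RHS = 1, y in [1, 4]  -> 2 point(s)
  x = 2: RHS = 1, y in [1, 4]  -> 2 point(s)
Affine points: 4. Add the point at infinity: total = 5.

#E(F_5) = 5


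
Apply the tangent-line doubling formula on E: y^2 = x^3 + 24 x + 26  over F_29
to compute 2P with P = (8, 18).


Doubling: s = (3 x1^2 + a) / (2 y1)
s = (3*8^2 + 24) / (2*18) mod 29 = 6
x3 = s^2 - 2 x1 mod 29 = 6^2 - 2*8 = 20
y3 = s (x1 - x3) - y1 mod 29 = 6 * (8 - 20) - 18 = 26

2P = (20, 26)


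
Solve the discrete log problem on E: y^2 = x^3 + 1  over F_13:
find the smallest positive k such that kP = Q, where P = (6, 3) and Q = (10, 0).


Enumerate multiples of P until we hit Q = (10, 0):
  1P = (6, 3)
  2P = (0, 1)
  3P = (10, 0)
Match found at i = 3.

k = 3


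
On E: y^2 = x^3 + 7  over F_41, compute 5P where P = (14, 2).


k = 5 = 101_2 (binary, LSB first: 101)
Double-and-add from P = (14, 2):
  bit 0 = 1: acc = O + (14, 2) = (14, 2)
  bit 1 = 0: acc unchanged = (14, 2)
  bit 2 = 1: acc = (14, 2) + (15, 26) = (14, 39)

5P = (14, 39)


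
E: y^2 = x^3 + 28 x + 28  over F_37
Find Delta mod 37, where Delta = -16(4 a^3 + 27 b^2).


4 a^3 + 27 b^2 = 4*28^3 + 27*28^2 = 87808 + 21168 = 108976
Delta = -16 * (108976) = -1743616
Delta mod 37 = 9

Delta = 9 (mod 37)


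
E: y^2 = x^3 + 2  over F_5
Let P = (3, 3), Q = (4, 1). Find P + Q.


P != Q, so use the chord formula.
s = (y2 - y1) / (x2 - x1) = (3) / (1) mod 5 = 3
x3 = s^2 - x1 - x2 mod 5 = 3^2 - 3 - 4 = 2
y3 = s (x1 - x3) - y1 mod 5 = 3 * (3 - 2) - 3 = 0

P + Q = (2, 0)


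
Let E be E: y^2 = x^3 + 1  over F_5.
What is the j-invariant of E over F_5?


Delta = -16(4 a^3 + 27 b^2) mod 5 = 3
-1728 * (4 a)^3 = -1728 * (4*0)^3 mod 5 = 0
j = 0 * 3^(-1) mod 5 = 0

j = 0 (mod 5)


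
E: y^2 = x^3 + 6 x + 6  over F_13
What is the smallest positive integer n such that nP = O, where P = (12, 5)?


Compute successive multiples of P until we hit O:
  1P = (12, 5)
  2P = (11, 5)
  3P = (3, 8)
  4P = (1, 0)
  5P = (3, 5)
  6P = (11, 8)
  7P = (12, 8)
  8P = O

ord(P) = 8


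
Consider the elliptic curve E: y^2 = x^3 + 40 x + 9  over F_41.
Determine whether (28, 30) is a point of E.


Check whether y^2 = x^3 + 40 x + 9 (mod 41) for (x, y) = (28, 30).
LHS: y^2 = 30^2 mod 41 = 39
RHS: x^3 + 40 x + 9 = 28^3 + 40*28 + 9 mod 41 = 39
LHS = RHS

Yes, on the curve


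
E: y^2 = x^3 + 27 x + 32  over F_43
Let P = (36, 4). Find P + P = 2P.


Doubling: s = (3 x1^2 + a) / (2 y1)
s = (3*36^2 + 27) / (2*4) mod 43 = 11
x3 = s^2 - 2 x1 mod 43 = 11^2 - 2*36 = 6
y3 = s (x1 - x3) - y1 mod 43 = 11 * (36 - 6) - 4 = 25

2P = (6, 25)


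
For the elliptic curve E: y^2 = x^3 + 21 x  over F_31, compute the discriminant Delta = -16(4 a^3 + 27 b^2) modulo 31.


4 a^3 + 27 b^2 = 4*21^3 + 27*0^2 = 37044 + 0 = 37044
Delta = -16 * (37044) = -592704
Delta mod 31 = 16

Delta = 16 (mod 31)


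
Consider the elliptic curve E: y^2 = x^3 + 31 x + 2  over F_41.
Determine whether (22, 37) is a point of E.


Check whether y^2 = x^3 + 31 x + 2 (mod 41) for (x, y) = (22, 37).
LHS: y^2 = 37^2 mod 41 = 16
RHS: x^3 + 31 x + 2 = 22^3 + 31*22 + 2 mod 41 = 16
LHS = RHS

Yes, on the curve


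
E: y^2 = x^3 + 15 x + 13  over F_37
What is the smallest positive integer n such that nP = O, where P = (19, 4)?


Compute successive multiples of P until we hit O:
  1P = (19, 4)
  2P = (29, 11)
  3P = (35, 7)
  4P = (17, 1)
  5P = (31, 15)
  6P = (3, 23)
  7P = (18, 11)
  8P = (12, 21)
  ... (continuing to 22P)
  22P = O

ord(P) = 22


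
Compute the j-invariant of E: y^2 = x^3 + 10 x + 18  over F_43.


Delta = -16(4 a^3 + 27 b^2) mod 43 = 24
-1728 * (4 a)^3 = -1728 * (4*10)^3 mod 43 = 1
j = 1 * 24^(-1) mod 43 = 9

j = 9 (mod 43)


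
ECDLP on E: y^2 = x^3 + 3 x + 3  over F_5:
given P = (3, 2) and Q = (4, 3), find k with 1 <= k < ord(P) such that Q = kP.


Enumerate multiples of P until we hit Q = (4, 3):
  1P = (3, 2)
  2P = (4, 3)
Match found at i = 2.

k = 2


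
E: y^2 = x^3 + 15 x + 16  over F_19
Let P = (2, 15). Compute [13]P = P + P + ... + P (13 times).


k = 13 = 1101_2 (binary, LSB first: 1011)
Double-and-add from P = (2, 15):
  bit 0 = 1: acc = O + (2, 15) = (2, 15)
  bit 1 = 0: acc unchanged = (2, 15)
  bit 2 = 1: acc = (2, 15) + (10, 8) = (14, 5)
  bit 3 = 1: acc = (14, 5) + (4, 8) = (18, 0)

13P = (18, 0)


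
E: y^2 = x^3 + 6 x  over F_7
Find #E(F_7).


For each x in F_7, count y with y^2 = x^3 + 6 x + 0 mod 7:
  x = 0: RHS = 0, y in [0]  -> 1 point(s)
  x = 1: RHS = 0, y in [0]  -> 1 point(s)
  x = 4: RHS = 4, y in [2, 5]  -> 2 point(s)
  x = 5: RHS = 1, y in [1, 6]  -> 2 point(s)
  x = 6: RHS = 0, y in [0]  -> 1 point(s)
Affine points: 7. Add the point at infinity: total = 8.

#E(F_7) = 8


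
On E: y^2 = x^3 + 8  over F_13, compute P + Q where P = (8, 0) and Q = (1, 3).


P != Q, so use the chord formula.
s = (y2 - y1) / (x2 - x1) = (3) / (6) mod 13 = 7
x3 = s^2 - x1 - x2 mod 13 = 7^2 - 8 - 1 = 1
y3 = s (x1 - x3) - y1 mod 13 = 7 * (8 - 1) - 0 = 10

P + Q = (1, 10)


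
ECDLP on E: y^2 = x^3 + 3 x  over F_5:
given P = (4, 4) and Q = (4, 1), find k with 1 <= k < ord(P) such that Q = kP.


Enumerate multiples of P until we hit Q = (4, 1):
  1P = (4, 4)
  2P = (1, 2)
  3P = (1, 3)
  4P = (4, 1)
Match found at i = 4.

k = 4


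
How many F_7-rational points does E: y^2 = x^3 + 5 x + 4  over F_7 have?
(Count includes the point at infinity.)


For each x in F_7, count y with y^2 = x^3 + 5 x + 4 mod 7:
  x = 0: RHS = 4, y in [2, 5]  -> 2 point(s)
  x = 2: RHS = 1, y in [1, 6]  -> 2 point(s)
  x = 3: RHS = 4, y in [2, 5]  -> 2 point(s)
  x = 4: RHS = 4, y in [2, 5]  -> 2 point(s)
  x = 5: RHS = 0, y in [0]  -> 1 point(s)
Affine points: 9. Add the point at infinity: total = 10.

#E(F_7) = 10


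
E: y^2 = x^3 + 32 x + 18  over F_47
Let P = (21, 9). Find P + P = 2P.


Doubling: s = (3 x1^2 + a) / (2 y1)
s = (3*21^2 + 32) / (2*9) mod 47 = 10
x3 = s^2 - 2 x1 mod 47 = 10^2 - 2*21 = 11
y3 = s (x1 - x3) - y1 mod 47 = 10 * (21 - 11) - 9 = 44

2P = (11, 44)


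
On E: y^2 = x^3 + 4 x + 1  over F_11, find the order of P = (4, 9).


Compute successive multiples of P until we hit O:
  1P = (4, 9)
  2P = (7, 8)
  3P = (5, 6)
  4P = (0, 1)
  5P = (0, 10)
  6P = (5, 5)
  7P = (7, 3)
  8P = (4, 2)
  ... (continuing to 9P)
  9P = O

ord(P) = 9


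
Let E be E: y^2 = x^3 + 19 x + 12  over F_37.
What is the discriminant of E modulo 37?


4 a^3 + 27 b^2 = 4*19^3 + 27*12^2 = 27436 + 3888 = 31324
Delta = -16 * (31324) = -501184
Delta mod 37 = 18

Delta = 18 (mod 37)


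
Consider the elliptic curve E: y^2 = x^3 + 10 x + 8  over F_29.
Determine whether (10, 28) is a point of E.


Check whether y^2 = x^3 + 10 x + 8 (mod 29) for (x, y) = (10, 28).
LHS: y^2 = 28^2 mod 29 = 1
RHS: x^3 + 10 x + 8 = 10^3 + 10*10 + 8 mod 29 = 6
LHS != RHS

No, not on the curve


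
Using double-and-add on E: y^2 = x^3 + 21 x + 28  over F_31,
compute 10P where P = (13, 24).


k = 10 = 1010_2 (binary, LSB first: 0101)
Double-and-add from P = (13, 24):
  bit 0 = 0: acc unchanged = O
  bit 1 = 1: acc = O + (2, 4) = (2, 4)
  bit 2 = 0: acc unchanged = (2, 4)
  bit 3 = 1: acc = (2, 4) + (11, 28) = (1, 9)

10P = (1, 9)


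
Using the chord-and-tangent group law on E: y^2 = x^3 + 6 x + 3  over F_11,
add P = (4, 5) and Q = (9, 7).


P != Q, so use the chord formula.
s = (y2 - y1) / (x2 - x1) = (2) / (5) mod 11 = 7
x3 = s^2 - x1 - x2 mod 11 = 7^2 - 4 - 9 = 3
y3 = s (x1 - x3) - y1 mod 11 = 7 * (4 - 3) - 5 = 2

P + Q = (3, 2)


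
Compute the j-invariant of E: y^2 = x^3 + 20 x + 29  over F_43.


Delta = -16(4 a^3 + 27 b^2) mod 43 = 39
-1728 * (4 a)^3 = -1728 * (4*20)^3 mod 43 = 8
j = 8 * 39^(-1) mod 43 = 41

j = 41 (mod 43)


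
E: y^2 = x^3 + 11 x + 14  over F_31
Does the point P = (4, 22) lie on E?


Check whether y^2 = x^3 + 11 x + 14 (mod 31) for (x, y) = (4, 22).
LHS: y^2 = 22^2 mod 31 = 19
RHS: x^3 + 11 x + 14 = 4^3 + 11*4 + 14 mod 31 = 29
LHS != RHS

No, not on the curve


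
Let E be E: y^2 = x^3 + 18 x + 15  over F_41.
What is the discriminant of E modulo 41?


4 a^3 + 27 b^2 = 4*18^3 + 27*15^2 = 23328 + 6075 = 29403
Delta = -16 * (29403) = -470448
Delta mod 41 = 27

Delta = 27 (mod 41)
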